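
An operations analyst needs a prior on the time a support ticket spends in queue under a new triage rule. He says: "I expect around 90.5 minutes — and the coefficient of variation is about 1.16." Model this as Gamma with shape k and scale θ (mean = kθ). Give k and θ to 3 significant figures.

k ≈ 0.743, θ ≈ 122

For Gamma(k, scale θ): mean = kθ, variance = kθ², so CV = 1/√k.
CV = 1.16, hence k = 1/CV² = 0.743.
Then θ = mean/k = 90.5/0.743 = 122.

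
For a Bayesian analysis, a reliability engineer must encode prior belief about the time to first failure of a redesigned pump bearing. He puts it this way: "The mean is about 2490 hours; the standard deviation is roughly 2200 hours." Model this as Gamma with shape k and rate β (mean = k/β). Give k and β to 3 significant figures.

For Gamma(k, rate β): mean = k/β, variance = k/β², so CV = 1/√k.
CV = SD/mean = 2200/2490 = 0.8835, hence k = 1/CV² = 1.28.
Then β = k/mean = 1.28/2490 = 0.000514.

k ≈ 1.28, β ≈ 0.000514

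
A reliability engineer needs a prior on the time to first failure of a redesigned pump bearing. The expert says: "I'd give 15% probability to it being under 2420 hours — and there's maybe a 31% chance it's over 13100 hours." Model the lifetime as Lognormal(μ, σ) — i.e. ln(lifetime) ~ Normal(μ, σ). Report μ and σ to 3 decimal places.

If T ~ Lognormal(μ,σ) then ln T ~ Normal(μ,σ), so the p-quantile of ln T is μ + z_p·σ.
ln(2420) = 7.792 and ln(13100) = 9.48; z_{0.15} = -1.036, z_{0.69} = 0.4959.
σ = (9.48 − 7.792)/(0.4959 − (-1.036)) = 1.102.
μ = 7.792 − (-1.036)·1.102 = 8.934.

μ ≈ 8.934, σ ≈ 1.102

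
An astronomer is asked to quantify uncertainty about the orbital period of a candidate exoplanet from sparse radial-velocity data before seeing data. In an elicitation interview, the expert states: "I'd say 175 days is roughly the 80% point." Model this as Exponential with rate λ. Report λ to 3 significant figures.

λ ≈ 0.0092

P(T < 175.0) = 1 − e^(−λ·175.0) = 0.8, so λ = −ln(1−0.8)/175.0 = −ln(0.2)/175.0 = 0.0092.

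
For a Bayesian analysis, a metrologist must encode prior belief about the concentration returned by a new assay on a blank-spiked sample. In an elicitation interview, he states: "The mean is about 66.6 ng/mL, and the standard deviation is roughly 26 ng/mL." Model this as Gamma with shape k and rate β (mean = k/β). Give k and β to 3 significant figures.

k ≈ 6.56, β ≈ 0.0985

For Gamma(k, rate β): mean = k/β, variance = k/β², so CV = 1/√k.
CV = SD/mean = 26/66.6 = 0.3904, hence k = 1/CV² = 6.56.
Then β = k/mean = 6.56/66.6 = 0.0985.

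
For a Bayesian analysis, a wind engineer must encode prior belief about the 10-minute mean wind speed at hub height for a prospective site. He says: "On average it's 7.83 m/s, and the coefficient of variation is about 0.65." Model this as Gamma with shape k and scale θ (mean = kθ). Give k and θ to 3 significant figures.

k ≈ 2.37, θ ≈ 3.31

For Gamma(k, scale θ): mean = kθ, variance = kθ², so CV = 1/√k.
CV = 0.65, hence k = 1/CV² = 2.37.
Then θ = mean/k = 7.83/2.37 = 3.31.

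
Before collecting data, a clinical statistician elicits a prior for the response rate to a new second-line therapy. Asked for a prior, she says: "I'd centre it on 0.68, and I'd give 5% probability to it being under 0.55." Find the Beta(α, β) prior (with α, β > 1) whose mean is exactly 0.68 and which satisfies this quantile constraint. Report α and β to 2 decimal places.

With mean 0.68 fixed, write α = 0.68s, β = 0.32s where s = α+β.
Need P(θ < 0.55) = 0.05 under Beta(0.68s, 0.32s). Normal approximation: (q−m)/√(m(1−m)/s) ≈ z_{0.05} = -1.64, so s ≈ 0.68·0.32·(-1.64)²/(0.55−0.68)² = 34.8.
At s = 34.8: P(θ<0.55) ≈ 0.055. Adjusting to match 0.05 gives s ≈ 37.02.
So α = 0.68·37.02 ≈ 25.18, β = 0.32·37.02 ≈ 11.85.

α ≈ 25.18, β ≈ 11.85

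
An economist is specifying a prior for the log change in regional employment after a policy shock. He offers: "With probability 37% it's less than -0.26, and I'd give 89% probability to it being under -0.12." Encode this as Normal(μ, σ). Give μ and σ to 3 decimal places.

For Normal(μ,σ), the p-quantile is μ + z_p·σ. Here z_{0.37} = -0.3319, z_{0.89} = 1.227.
So -0.26 = μ − 0.3319σ and -0.12 = μ + 1.227σ.
Subtracting: σ = (-0.12 − -0.26)/(1.227 − (-0.3319)) = 0.090.
Then μ = -0.26 − (-0.3319)·0.090 = -0.230.

μ = -0.230, σ = 0.090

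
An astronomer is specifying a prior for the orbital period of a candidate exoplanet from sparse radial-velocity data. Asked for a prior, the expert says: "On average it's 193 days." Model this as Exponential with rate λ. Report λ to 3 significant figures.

λ ≈ 0.00518

Exponential mean = 1/λ, so λ = 1/193.0 = 0.00518.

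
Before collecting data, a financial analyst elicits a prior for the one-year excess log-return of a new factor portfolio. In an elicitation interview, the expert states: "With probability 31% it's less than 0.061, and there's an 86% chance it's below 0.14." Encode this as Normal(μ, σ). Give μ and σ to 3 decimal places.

For Normal(μ,σ), the p-quantile is μ + z_p·σ. Here z_{0.31} = -0.4959, z_{0.86} = 1.08.
So 0.061 = μ − 0.4959σ and 0.14 = μ + 1.08σ.
Subtracting: σ = (0.14 − 0.061)/(1.08 − (-0.4959)) = 0.050.
Then μ = 0.061 − (-0.4959)·0.050 = 0.086.

μ = 0.086, σ = 0.050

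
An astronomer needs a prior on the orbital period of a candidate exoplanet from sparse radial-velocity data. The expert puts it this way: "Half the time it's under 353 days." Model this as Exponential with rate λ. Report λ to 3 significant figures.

Exponential median = ln 2 / λ, so λ = ln 2 / 353.0 = 0.00196.

λ ≈ 0.00196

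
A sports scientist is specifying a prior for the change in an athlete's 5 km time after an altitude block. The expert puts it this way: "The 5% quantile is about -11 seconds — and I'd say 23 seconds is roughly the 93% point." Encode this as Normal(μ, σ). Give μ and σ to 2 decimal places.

μ = 6.92, σ = 10.90

For Normal(μ,σ), the p-quantile is μ + z_p·σ. Here z_{0.05} = -1.645, z_{0.93} = 1.476.
So -11 = μ − 1.645σ and 23 = μ + 1.476σ.
Subtracting: σ = (23 − -11)/(1.476 − (-1.645)) = 10.90.
Then μ = -11 − (-1.645)·10.90 = 6.92.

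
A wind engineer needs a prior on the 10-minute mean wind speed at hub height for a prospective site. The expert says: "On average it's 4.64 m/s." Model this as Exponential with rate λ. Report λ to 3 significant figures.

Exponential mean = 1/λ, so λ = 1/4.64 = 0.216.

λ ≈ 0.216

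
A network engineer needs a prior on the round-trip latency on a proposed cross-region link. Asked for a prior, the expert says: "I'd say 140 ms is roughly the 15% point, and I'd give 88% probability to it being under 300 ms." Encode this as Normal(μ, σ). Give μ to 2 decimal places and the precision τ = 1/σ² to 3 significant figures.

For Normal(μ,σ), the p-quantile is μ + z_p·σ. Here z_{0.15} = -1.036, z_{0.88} = 1.175.
So 140 = μ − 1.036σ and 300 = μ + 1.175σ.
Subtracting: σ = (300 − 140)/(1.175 − (-1.036)) = 72.35.
Then μ = 140 − (-1.036)·72.35 = 214.99.
Precision τ = 1/σ² = 1/72.35² = 0.000191.

μ = 214.99, τ = 0.000191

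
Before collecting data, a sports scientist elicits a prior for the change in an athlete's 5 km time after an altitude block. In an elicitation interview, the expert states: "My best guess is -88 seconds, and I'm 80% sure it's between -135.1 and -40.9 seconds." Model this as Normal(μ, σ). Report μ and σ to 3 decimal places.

A symmetric 80% interval runs μ ± z·σ with z = 1.282.
Half-width = 47.1, so σ = 47.1/1.282 = 36.752.
μ is the stated best guess, -88.000.

μ = -88.000, σ = 36.752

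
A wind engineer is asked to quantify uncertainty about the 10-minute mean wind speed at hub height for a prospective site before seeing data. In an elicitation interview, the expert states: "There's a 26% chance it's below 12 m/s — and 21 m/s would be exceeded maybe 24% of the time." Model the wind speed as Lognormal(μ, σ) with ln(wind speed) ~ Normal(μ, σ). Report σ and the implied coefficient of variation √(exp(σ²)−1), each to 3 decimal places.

If T ~ Lognormal(μ,σ) then ln T ~ Normal(μ,σ), so the p-quantile of ln T is μ + z_p·σ.
ln(12) = 2.485 and ln(21) = 3.045; z_{0.26} = -0.6433, z_{0.76} = 0.7063.
σ = (3.045 − 2.485)/(0.7063 − (-0.6433)) = 0.415.
μ = 2.485 − (-0.6433)·0.415 = 2.752.
CV = √(exp(σ²)−1) = √(exp(0.1719)−1) = 0.433.

σ ≈ 0.415, CV ≈ 0.433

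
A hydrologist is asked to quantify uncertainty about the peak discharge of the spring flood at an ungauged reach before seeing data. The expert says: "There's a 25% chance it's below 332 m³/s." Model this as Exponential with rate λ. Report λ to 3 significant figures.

λ ≈ 0.000867

P(T < 332.0) = 1 − e^(−λ·332.0) = 0.25, so λ = −ln(1−0.25)/332.0 = −ln(0.75)/332.0 = 0.000867.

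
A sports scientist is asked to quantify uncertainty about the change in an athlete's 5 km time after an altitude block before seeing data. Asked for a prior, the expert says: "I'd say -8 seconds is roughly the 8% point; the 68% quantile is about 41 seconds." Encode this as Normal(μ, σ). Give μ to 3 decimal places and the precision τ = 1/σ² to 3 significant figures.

For Normal(μ,σ), the p-quantile is μ + z_p·σ. Here z_{0.08} = -1.405, z_{0.68} = 0.4677.
So -8 = μ − 1.405σ and 41 = μ + 0.4677σ.
Subtracting: σ = (41 − -8)/(0.4677 − (-1.405)) = 26.164.
Then μ = -8 − (-1.405)·26.164 = 28.763.
Precision τ = 1/σ² = 1/26.16² = 0.00146.

μ = 28.763, τ = 0.00146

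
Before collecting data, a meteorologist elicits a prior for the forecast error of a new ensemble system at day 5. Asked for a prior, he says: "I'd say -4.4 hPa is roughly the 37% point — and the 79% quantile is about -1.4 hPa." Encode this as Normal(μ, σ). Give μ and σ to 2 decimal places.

μ = -3.53, σ = 2.64

The p-quantile of Normal(μ,σ) is μ + z_p·σ, with z_{0.37} = -0.3319 and z_{0.79} = 0.8064.
Eliminate σ: μ = (z₂·x₁ − z₁·x₂)/(z₂ − z₁) = (0.8064·-4.4 − (-0.3319)·-1.4)/1.138 = -3.53.
Then σ = (x₂ − x₁)/(z₂ − z₁) = (-1.4 − -4.4)/1.138 = 2.64.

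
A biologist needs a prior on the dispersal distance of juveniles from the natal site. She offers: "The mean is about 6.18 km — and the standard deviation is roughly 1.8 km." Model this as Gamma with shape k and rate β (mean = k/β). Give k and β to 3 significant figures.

k ≈ 11.8, β ≈ 1.91

For Gamma(k, rate β): mean = k/β, variance = k/β², so CV = 1/√k.
CV = SD/mean = 1.8/6.18 = 0.2913, hence k = 1/CV² = 11.8.
Then β = k/mean = 11.8/6.18 = 1.91.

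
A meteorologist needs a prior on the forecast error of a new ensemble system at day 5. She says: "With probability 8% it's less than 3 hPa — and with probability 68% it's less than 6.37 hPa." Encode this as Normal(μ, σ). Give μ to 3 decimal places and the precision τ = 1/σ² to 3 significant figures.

The p-quantile of Normal(μ,σ) is μ + z_p·σ, with z_{0.08} = -1.405 and z_{0.68} = 0.4677.
Eliminate σ: μ = (z₂·x₁ − z₁·x₂)/(z₂ − z₁) = (0.4677·3 − (-1.405)·6.37)/1.873 = 5.528.
Then σ = (x₂ − x₁)/(z₂ − z₁) = (6.37 − 3)/1.873 = 1.799.
Precision τ = 1/σ² = 1/1.799² = 0.309.

μ = 5.528, τ = 0.309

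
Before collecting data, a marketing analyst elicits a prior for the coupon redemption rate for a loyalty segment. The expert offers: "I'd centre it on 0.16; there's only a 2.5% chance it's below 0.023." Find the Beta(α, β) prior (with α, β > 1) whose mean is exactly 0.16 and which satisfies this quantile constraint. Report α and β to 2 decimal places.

With mean 0.16 fixed, write α = 0.16s, β = 0.84s where s = α+β.
Need P(θ < 0.023) = 0.025 under Beta(0.16s, 0.84s). Normal approximation: (q−m)/√(m(1−m)/s) ≈ z_{0.025} = -1.96, so s ≈ 0.16·0.84·(-1.96)²/(0.023−0.16)² = 27.5.
At s = 27.5: P(θ<0.023) ≈ 0.001. Adjusting to match 0.025 gives s ≈ 12.96.
So α = 0.16·12.96 ≈ 2.07, β = 0.84·12.96 ≈ 10.89.

α ≈ 2.07, β ≈ 10.89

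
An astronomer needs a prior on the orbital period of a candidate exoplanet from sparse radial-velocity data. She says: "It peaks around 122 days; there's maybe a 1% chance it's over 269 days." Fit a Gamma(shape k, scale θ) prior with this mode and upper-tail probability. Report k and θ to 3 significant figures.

k ≈ 8.71, θ ≈ 15.8

Gamma(k,θ) with k>1 has mode (k−1)θ, so θ = 122/(k−1).
Need P(X < 269) = 0.99 with θ tied to k this way. Start at k = 2, θ = 122: P(X<269) ≈ 0.647.
Too low — raise k to concentrate. Iterating converges to k ≈ 8.71.
Then θ = 122/(8.71−1) ≈ 15.8.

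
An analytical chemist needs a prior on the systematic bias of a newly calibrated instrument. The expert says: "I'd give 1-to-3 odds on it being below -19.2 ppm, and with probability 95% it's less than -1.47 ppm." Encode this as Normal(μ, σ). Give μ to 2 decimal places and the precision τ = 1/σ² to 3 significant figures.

For Normal(μ,σ), the p-quantile is μ + z_p·σ. Here z_{0.25} = -0.6745, z_{0.95} = 1.645.
So -19.2 = μ − 0.6745σ and -1.47 = μ + 1.645σ.
Subtracting: σ = (-1.47 − -19.2)/(1.645 − (-0.6745)) = 7.64.
Then μ = -19.2 − (-0.6745)·7.64 = -14.04.
Precision τ = 1/σ² = 1/7.644² = 0.0171.

μ = -14.04, τ = 0.0171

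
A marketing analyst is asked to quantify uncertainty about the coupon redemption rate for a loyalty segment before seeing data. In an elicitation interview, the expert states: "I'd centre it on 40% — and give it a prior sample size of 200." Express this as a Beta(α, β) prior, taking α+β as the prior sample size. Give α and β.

Under the effective-sample-size interpretation, Beta(α, β) has prior mean α/(α+β) and prior sample size α+β.
So α+β = 200 and α/(α+β) = 0.4, giving α = 0.4·200 = 80 and β = 200 − 80 = 120.

α = 80, β = 120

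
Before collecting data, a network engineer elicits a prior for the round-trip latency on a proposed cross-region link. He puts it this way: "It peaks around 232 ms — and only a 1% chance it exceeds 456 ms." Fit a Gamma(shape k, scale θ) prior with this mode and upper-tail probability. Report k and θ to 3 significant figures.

Gamma(k,θ) with k>1 has mode (k−1)θ, so θ = 232/(k−1).
Need P(X < 456) = 0.99 with θ tied to k this way. Start at k = 2, θ = 232: P(X<456) ≈ 0.585.
Too low — raise k to concentrate. Iterating converges to k ≈ 11.8.
Then θ = 232/(11.8−1) ≈ 21.5.

k ≈ 11.8, θ ≈ 21.5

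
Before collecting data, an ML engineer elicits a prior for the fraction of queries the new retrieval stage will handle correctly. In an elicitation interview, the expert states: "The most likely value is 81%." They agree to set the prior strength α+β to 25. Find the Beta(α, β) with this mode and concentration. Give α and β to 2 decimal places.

α = 19.63, β = 5.37

For α,β > 1 the Beta mode is (α−1)/(α+β−2). With α+β = 25, the mode is (α−1)/23.
Set (α−1)/23 = 0.81 → α = 1 + 0.81·23 = 19.63.
β = 25 − α = 5.37.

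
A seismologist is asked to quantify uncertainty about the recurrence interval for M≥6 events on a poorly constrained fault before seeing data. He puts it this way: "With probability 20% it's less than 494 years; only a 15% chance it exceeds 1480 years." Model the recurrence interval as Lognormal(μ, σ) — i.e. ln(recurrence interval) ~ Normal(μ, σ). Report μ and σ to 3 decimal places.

If T ~ Lognormal(μ,σ) then ln T ~ Normal(μ,σ), so the p-quantile of ln T is μ + z_p·σ.
ln(494) = 6.203 and ln(1480) = 7.3; z_{0.2} = -0.8416, z_{0.85} = 1.036.
σ = (7.3 − 6.203)/(1.036 − (-0.8416)) = 0.584.
μ = 6.203 − (-0.8416)·0.584 = 6.694.

μ ≈ 6.694, σ ≈ 0.584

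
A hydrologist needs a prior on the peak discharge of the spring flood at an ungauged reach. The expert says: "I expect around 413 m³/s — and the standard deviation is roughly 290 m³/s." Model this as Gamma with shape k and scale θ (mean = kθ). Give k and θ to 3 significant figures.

k ≈ 2.03, θ ≈ 204

For Gamma(k, scale θ): mean = kθ, variance = kθ², so CV = 1/√k.
CV = SD/mean = 290/413 = 0.7022, hence k = 1/CV² = 2.03.
Then θ = mean/k = 413/2.03 = 204.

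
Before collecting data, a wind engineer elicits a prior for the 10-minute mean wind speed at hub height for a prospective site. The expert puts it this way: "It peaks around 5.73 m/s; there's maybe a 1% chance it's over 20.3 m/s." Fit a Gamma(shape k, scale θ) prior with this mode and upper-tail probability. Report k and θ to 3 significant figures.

k ≈ 3.7, θ ≈ 2.12

Gamma(k,θ) with k>1 has mode (k−1)θ, so θ = 5.73/(k−1).
Need P(X < 20.3) = 0.99 with θ tied to k this way. Start at k = 2, θ = 5.73: P(X<20.3) ≈ 0.869.
Too low — raise k to concentrate. Iterating converges to k ≈ 3.7.
Then θ = 5.73/(3.7−1) ≈ 2.12.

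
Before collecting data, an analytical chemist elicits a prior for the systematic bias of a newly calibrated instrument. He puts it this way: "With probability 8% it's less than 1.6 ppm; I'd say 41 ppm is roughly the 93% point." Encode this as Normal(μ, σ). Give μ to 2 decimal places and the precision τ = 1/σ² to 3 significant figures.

The p-quantile of Normal(μ,σ) is μ + z_p·σ, with z_{0.08} = -1.405 and z_{0.93} = 1.476.
Eliminate σ: μ = (z₂·x₁ − z₁·x₂)/(z₂ − z₁) = (1.476·1.6 − (-1.405)·41)/2.881 = 20.82.
Then σ = (x₂ − x₁)/(z₂ − z₁) = (41 − 1.6)/2.881 = 13.68.
Precision τ = 1/σ² = 1/13.68² = 0.00535.

μ = 20.82, τ = 0.00535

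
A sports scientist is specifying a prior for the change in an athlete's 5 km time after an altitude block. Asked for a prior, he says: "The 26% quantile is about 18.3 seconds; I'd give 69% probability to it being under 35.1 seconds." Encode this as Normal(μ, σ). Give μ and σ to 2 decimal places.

The p-quantile of Normal(μ,σ) is μ + z_p·σ, with z_{0.26} = -0.6433 and z_{0.69} = 0.4959.
Eliminate σ: μ = (z₂·x₁ − z₁·x₂)/(z₂ − z₁) = (0.4959·18.3 − (-0.6433)·35.1)/1.139 = 27.79.
Then σ = (x₂ − x₁)/(z₂ − z₁) = (35.1 − 18.3)/1.139 = 14.75.

μ = 27.79, σ = 14.75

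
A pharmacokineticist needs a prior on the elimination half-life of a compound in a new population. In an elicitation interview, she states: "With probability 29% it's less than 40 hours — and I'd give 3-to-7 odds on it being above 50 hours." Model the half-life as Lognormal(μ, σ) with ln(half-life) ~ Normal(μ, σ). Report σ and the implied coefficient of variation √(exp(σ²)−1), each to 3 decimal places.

If T ~ Lognormal(μ,σ) then ln T ~ Normal(μ,σ), so the p-quantile of ln T is μ + z_p·σ.
ln(40) = 3.689 and ln(50) = 3.912; z_{0.29} = -0.5534, z_{0.7} = 0.5244.
σ = (3.912 − 3.689)/(0.5244 − (-0.5534)) = 0.207.
μ = 3.689 − (-0.5534)·0.207 = 3.803.
CV = √(exp(σ²)−1) = √(exp(0.0429)−1) = 0.209.

σ ≈ 0.207, CV ≈ 0.209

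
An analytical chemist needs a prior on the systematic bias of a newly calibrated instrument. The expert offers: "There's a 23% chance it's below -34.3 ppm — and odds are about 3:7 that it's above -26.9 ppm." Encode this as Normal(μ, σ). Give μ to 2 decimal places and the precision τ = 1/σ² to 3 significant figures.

For Normal(μ,σ), the p-quantile is μ + z_p·σ. Here z_{0.23} = -0.7388, z_{0.7} = 0.5244.
So -34.3 = μ − 0.7388σ and -26.9 = μ + 0.5244σ.
Subtracting: σ = (-26.9 − -34.3)/(0.5244 − (-0.7388)) = 5.86.
Then μ = -34.3 − (-0.7388)·5.86 = -29.97.
Precision τ = 1/σ² = 1/5.858² = 0.0291.

μ = -29.97, τ = 0.0291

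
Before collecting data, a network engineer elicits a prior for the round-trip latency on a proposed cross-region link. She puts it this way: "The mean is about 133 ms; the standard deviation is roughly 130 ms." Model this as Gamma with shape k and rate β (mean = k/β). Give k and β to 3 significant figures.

k ≈ 1.05, β ≈ 0.00787

For Gamma(k, rate β): mean = k/β, variance = k/β², so CV = 1/√k.
CV = SD/mean = 130/133 = 0.9774, hence k = 1/CV² = 1.05.
Then β = k/mean = 1.05/133 = 0.00787.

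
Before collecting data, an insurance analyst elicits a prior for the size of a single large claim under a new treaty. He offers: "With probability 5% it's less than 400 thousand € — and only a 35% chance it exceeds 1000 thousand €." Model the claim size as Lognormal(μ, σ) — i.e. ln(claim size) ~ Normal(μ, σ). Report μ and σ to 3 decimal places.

If T ~ Lognormal(μ,σ) then ln T ~ Normal(μ,σ), so the p-quantile of ln T is μ + z_p·σ.
ln(400) = 5.991 and ln(1000) = 6.908; z_{0.05} = -1.645, z_{0.65} = 0.3853.
σ = (6.908 − 5.991)/(0.3853 − (-1.645)) = 0.451.
μ = 5.991 − (-1.645)·0.451 = 6.734.

μ ≈ 6.734, σ ≈ 0.451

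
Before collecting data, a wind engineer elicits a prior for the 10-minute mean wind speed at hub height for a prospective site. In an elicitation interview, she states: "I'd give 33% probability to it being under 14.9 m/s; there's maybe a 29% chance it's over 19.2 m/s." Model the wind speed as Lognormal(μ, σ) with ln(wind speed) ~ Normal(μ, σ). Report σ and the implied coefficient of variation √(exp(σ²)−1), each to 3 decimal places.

σ ≈ 0.255, CV ≈ 0.259

If T ~ Lognormal(μ,σ) then ln T ~ Normal(μ,σ), so the p-quantile of ln T is μ + z_p·σ.
ln(14.9) = 2.701 and ln(19.2) = 2.955; z_{0.33} = -0.4399, z_{0.71} = 0.5534.
σ = (2.955 − 2.701)/(0.5534 − (-0.4399)) = 0.255.
μ = 2.701 − (-0.4399)·0.255 = 2.814.
CV = √(exp(σ²)−1) = √(exp(0.0652)−1) = 0.259.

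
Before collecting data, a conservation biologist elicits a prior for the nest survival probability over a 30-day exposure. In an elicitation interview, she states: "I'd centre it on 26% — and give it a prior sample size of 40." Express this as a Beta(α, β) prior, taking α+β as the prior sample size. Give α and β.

Under the effective-sample-size interpretation, Beta(α, β) has prior mean α/(α+β) and prior sample size α+β.
So α+β = 40 and α/(α+β) = 0.26, giving α = 0.26·40 = 10.4 and β = 40 − 10.4 = 29.6.

α = 10.4, β = 29.6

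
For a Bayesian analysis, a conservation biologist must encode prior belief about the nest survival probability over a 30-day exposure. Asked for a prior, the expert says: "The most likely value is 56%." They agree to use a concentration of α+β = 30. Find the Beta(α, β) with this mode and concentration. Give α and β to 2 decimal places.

For α,β > 1 the Beta mode is (α−1)/(α+β−2). With α+β = 30, the mode is (α−1)/28.
Set (α−1)/28 = 0.56 → α = 1 + 0.56·28 = 16.68.
β = 30 − α = 13.32.

α = 16.68, β = 13.32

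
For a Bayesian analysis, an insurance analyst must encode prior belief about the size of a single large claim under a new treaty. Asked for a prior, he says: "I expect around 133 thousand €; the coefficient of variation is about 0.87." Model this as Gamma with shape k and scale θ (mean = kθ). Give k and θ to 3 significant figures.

k ≈ 1.32, θ ≈ 101

For Gamma(k, scale θ): mean = kθ, variance = kθ², so CV = 1/√k.
CV = 0.87, hence k = 1/CV² = 1.32.
Then θ = mean/k = 133/1.32 = 101.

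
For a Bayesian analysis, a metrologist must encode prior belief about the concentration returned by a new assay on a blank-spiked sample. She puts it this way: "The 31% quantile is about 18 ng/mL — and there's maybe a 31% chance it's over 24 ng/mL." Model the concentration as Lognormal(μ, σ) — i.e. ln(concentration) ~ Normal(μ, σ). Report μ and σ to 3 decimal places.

μ ≈ 3.034, σ ≈ 0.290

If T ~ Lognormal(μ,σ) then ln T ~ Normal(μ,σ), so the p-quantile of ln T is μ + z_p·σ.
ln(18) = 2.89 and ln(24) = 3.178; z_{0.31} = -0.4959, z_{0.69} = 0.4959.
σ = (3.178 − 2.89)/(0.4959 − (-0.4959)) = 0.290.
μ = 2.89 − (-0.4959)·0.290 = 3.034.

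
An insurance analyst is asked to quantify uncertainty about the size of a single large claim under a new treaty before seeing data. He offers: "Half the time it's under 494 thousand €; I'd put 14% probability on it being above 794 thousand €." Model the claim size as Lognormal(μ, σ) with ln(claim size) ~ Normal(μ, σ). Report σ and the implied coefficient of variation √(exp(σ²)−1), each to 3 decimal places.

σ ≈ 0.439, CV ≈ 0.461

If T ~ Lognormal(μ,σ) then ln T ~ Normal(μ,σ), so the p-quantile of ln T is μ + z_p·σ.
ln(494) = 6.203 and ln(794) = 6.677; z_{0.5} = 0, z_{0.86} = 1.08.
σ = (6.677 − 6.203)/(1.08 − (0)) = 0.439.
μ = 6.203 − (0)·0.439 = 6.203.
CV = √(exp(σ²)−1) = √(exp(0.1930)−1) = 0.461.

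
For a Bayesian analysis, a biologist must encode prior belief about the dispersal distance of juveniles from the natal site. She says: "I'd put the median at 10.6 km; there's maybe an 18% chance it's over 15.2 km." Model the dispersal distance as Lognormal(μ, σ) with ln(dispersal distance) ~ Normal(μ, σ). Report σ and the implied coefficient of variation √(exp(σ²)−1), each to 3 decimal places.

σ ≈ 0.394, CV ≈ 0.410

If T ~ Lognormal(μ,σ) then ln T ~ Normal(μ,σ), so the p-quantile of ln T is μ + z_p·σ.
ln(10.6) = 2.361 and ln(15.2) = 2.721; z_{0.5} = 0, z_{0.82} = 0.9154.
σ = (2.721 − 2.361)/(0.9154 − (0)) = 0.394.
μ = 2.361 − (0)·0.394 = 2.361.
CV = √(exp(σ²)−1) = √(exp(0.1551)−1) = 0.410.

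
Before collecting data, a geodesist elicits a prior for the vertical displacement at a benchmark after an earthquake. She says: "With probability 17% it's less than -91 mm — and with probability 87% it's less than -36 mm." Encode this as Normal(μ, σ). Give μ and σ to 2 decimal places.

μ = -65.78, σ = 26.44

The p-quantile of Normal(μ,σ) is μ + z_p·σ, with z_{0.17} = -0.9542 and z_{0.87} = 1.126.
Eliminate σ: μ = (z₂·x₁ − z₁·x₂)/(z₂ − z₁) = (1.126·-91 − (-0.9542)·-36)/2.081 = -65.78.
Then σ = (x₂ − x₁)/(z₂ − z₁) = (-36 − -91)/2.081 = 26.44.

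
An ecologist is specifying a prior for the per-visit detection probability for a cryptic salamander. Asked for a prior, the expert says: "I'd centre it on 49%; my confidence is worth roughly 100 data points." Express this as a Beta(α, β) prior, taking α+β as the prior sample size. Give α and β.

Under the effective-sample-size interpretation, Beta(α, β) has prior mean α/(α+β) and prior sample size α+β.
So α+β = 100 and α/(α+β) = 0.49, giving α = 0.49·100 = 49 and β = 100 − 49 = 51.

α = 49, β = 51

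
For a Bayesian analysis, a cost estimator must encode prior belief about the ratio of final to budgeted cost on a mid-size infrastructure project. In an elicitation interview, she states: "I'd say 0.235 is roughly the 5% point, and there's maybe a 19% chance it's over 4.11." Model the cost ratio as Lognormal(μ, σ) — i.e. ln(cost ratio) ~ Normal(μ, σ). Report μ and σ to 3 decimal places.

If T ~ Lognormal(μ,σ) then ln T ~ Normal(μ,σ), so the p-quantile of ln T is μ + z_p·σ.
ln(0.235) = -1.448 and ln(4.11) = 1.413; z_{0.05} = -1.645, z_{0.81} = 0.8779.
σ = (1.413 − -1.448)/(0.8779 − (-1.645)) = 1.134.
μ = -1.448 − (-1.645)·1.134 = 0.418.

μ ≈ 0.418, σ ≈ 1.134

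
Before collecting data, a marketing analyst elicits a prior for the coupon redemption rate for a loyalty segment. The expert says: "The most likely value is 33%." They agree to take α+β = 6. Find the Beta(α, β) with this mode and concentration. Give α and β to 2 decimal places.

α = 2.32, β = 3.68

For α,β > 1 the Beta mode is (α−1)/(α+β−2). With α+β = 6, the mode is (α−1)/4.
Set (α−1)/4 = 0.33 → α = 1 + 0.33·4 = 2.32.
β = 6 − α = 3.68.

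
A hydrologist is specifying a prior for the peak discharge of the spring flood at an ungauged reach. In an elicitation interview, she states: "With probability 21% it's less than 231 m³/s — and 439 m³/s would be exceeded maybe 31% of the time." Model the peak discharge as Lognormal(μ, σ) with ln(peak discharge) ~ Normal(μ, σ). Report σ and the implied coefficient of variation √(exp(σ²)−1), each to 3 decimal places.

If T ~ Lognormal(μ,σ) then ln T ~ Normal(μ,σ), so the p-quantile of ln T is μ + z_p·σ.
ln(231) = 5.442 and ln(439) = 6.084; z_{0.21} = -0.8064, z_{0.69} = 0.4959.
σ = (6.084 − 5.442)/(0.4959 − (-0.8064)) = 0.493.
μ = 5.442 − (-0.8064)·0.493 = 5.840.
CV = √(exp(σ²)−1) = √(exp(0.2431)−1) = 0.525.

σ ≈ 0.493, CV ≈ 0.525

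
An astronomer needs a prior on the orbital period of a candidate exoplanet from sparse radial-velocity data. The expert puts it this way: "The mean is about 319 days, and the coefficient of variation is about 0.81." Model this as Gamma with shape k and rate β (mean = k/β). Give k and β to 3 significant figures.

k ≈ 1.52, β ≈ 0.00478

For Gamma(k, rate β): mean = k/β, variance = k/β², so CV = 1/√k.
CV = 0.81, hence k = 1/CV² = 1.52.
Then β = k/mean = 1.52/319 = 0.00478.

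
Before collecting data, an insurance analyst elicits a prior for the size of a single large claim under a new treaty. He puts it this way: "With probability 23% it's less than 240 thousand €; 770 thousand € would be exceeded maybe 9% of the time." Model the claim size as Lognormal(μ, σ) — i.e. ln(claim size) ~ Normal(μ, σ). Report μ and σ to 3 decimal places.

If T ~ Lognormal(μ,σ) then ln T ~ Normal(μ,σ), so the p-quantile of ln T is μ + z_p·σ.
ln(240) = 5.481 and ln(770) = 6.646; z_{0.23} = -0.7388, z_{0.91} = 1.341.
σ = (6.646 − 5.481)/(1.341 − (-0.7388)) = 0.561.
μ = 5.481 − (-0.7388)·0.561 = 5.895.

μ ≈ 5.895, σ ≈ 0.561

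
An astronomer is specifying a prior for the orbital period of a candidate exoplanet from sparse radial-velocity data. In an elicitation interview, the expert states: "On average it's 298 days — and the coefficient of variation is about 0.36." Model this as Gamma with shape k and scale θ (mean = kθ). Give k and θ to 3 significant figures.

For Gamma(k, scale θ): mean = kθ, variance = kθ², so CV = 1/√k.
CV = 0.36, hence k = 1/CV² = 7.72.
Then θ = mean/k = 298/7.72 = 38.6.

k ≈ 7.72, θ ≈ 38.6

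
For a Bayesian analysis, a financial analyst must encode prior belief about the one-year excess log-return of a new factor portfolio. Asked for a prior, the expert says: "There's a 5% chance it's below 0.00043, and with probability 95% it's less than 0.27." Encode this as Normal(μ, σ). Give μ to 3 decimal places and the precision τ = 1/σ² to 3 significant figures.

For Normal(μ,σ), the p-quantile is μ + z_p·σ. Here z_{0.05} = -1.645, z_{0.95} = 1.645.
So 0.00043 = μ − 1.645σ and 0.27 = μ + 1.645σ.
Subtracting: σ = (0.27 − 0.00043)/(1.645 − (-1.645)) = 0.082.
Then μ = 0.00043 − (-1.645)·0.082 = 0.135.
Precision τ = 1/σ² = 1/0.08194² = 149.

μ = 0.135, τ = 149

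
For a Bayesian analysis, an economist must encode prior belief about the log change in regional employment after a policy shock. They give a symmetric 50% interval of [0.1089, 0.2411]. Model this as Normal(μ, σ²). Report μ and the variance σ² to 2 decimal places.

μ = 0.17, σ² = 0.01

A symmetric 50% interval runs μ ± z·σ with z = 0.6745.
Half-width = 0.0661, so σ = 0.0661/0.6745 = 0.098 and σ² = 0.01.
μ is the interval midpoint, 0.17.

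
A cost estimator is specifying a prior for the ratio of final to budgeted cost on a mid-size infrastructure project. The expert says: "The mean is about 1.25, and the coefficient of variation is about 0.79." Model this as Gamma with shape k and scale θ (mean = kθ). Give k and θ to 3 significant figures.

For Gamma(k, scale θ): mean = kθ, variance = kθ², so CV = 1/√k.
CV = 0.79, hence k = 1/CV² = 1.6.
Then θ = mean/k = 1.25/1.6 = 0.78.

k ≈ 1.6, θ ≈ 0.78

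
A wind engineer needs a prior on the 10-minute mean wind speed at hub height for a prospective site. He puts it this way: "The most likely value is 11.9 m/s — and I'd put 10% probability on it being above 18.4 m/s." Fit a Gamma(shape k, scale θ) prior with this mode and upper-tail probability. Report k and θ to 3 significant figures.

Gamma(k,θ) with k>1 has mode (k−1)θ, so θ = 11.9/(k−1).
Need P(X < 18.4) = 0.9 with θ tied to k this way. Start at k = 2, θ = 11.9: P(X<18.4) ≈ 0.458.
Too low — raise k to concentrate. Iterating converges to k ≈ 10.8.
Then θ = 11.9/(10.8−1) ≈ 1.21.

k ≈ 10.8, θ ≈ 1.21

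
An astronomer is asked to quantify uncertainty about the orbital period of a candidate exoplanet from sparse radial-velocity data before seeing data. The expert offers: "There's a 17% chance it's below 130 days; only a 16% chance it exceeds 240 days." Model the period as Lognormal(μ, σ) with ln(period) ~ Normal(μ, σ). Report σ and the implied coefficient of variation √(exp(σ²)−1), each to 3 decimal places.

If T ~ Lognormal(μ,σ) then ln T ~ Normal(μ,σ), so the p-quantile of ln T is μ + z_p·σ.
ln(130) = 4.868 and ln(240) = 5.481; z_{0.17} = -0.9542, z_{0.84} = 0.9945.
σ = (5.481 − 4.868)/(0.9945 − (-0.9542)) = 0.315.
μ = 4.868 − (-0.9542)·0.315 = 5.168.
CV = √(exp(σ²)−1) = √(exp(0.0990)−1) = 0.323.

σ ≈ 0.315, CV ≈ 0.323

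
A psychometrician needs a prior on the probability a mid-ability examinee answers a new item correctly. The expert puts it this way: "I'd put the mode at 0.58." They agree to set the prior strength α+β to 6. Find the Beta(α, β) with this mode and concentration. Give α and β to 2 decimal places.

α = 3.32, β = 2.68

For α,β > 1 the Beta mode is (α−1)/(α+β−2). With α+β = 6, the mode is (α−1)/4.
Set (α−1)/4 = 0.58 → α = 1 + 0.58·4 = 3.32.
β = 6 − α = 2.68.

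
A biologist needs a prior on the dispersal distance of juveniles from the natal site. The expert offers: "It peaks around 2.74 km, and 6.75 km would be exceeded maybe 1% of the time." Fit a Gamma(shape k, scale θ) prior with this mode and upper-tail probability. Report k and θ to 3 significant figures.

Gamma(k,θ) with k>1 has mode (k−1)θ, so θ = 2.74/(k−1).
Need P(X < 6.75) = 0.99 with θ tied to k this way. Start at k = 2, θ = 2.74: P(X<6.75) ≈ 0.705.
Too low — raise k to concentrate. Iterating converges to k ≈ 6.79.
Then θ = 2.74/(6.79−1) ≈ 0.473.

k ≈ 6.79, θ ≈ 0.473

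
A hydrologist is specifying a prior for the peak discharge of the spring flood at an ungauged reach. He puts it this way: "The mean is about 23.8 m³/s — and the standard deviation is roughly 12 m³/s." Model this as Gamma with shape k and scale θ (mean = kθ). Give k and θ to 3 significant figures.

k ≈ 3.93, θ ≈ 6.05

For Gamma(k, scale θ): mean = kθ, variance = kθ², so CV = 1/√k.
CV = SD/mean = 12/23.8 = 0.5042, hence k = 1/CV² = 3.93.
Then θ = mean/k = 23.8/3.93 = 6.05.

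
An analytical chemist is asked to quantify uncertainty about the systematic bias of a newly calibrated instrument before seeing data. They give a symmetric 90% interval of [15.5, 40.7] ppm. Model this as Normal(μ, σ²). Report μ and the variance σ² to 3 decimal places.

A symmetric 90% interval runs μ ± z·σ with z = 1.645.
Half-width = 12.6, so σ = 12.6/1.645 = 7.6603 and σ² = 58.680.
μ is the interval midpoint, 28.100.

μ = 28.100, σ² = 58.680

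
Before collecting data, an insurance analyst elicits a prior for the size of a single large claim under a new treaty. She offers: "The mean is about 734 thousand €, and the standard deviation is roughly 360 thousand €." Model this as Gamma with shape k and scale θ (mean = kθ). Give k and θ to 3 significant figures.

For Gamma(k, scale θ): mean = kθ, variance = kθ², so CV = 1/√k.
CV = SD/mean = 360/734 = 0.4905, hence k = 1/CV² = 4.16.
Then θ = mean/k = 734/4.16 = 177.

k ≈ 4.16, θ ≈ 177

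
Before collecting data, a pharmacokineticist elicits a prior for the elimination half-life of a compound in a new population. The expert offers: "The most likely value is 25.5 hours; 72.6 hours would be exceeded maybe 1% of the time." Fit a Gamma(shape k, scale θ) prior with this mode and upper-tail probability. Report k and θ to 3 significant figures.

k ≈ 5.16, θ ≈ 6.12

Gamma(k,θ) with k>1 has mode (k−1)θ, so θ = 25.5/(k−1).
Need P(X < 72.6) = 0.99 with θ tied to k this way. Start at k = 2, θ = 25.5: P(X<72.6) ≈ 0.777.
Too low — raise k to concentrate. Iterating converges to k ≈ 5.16.
Then θ = 25.5/(5.16−1) ≈ 6.12.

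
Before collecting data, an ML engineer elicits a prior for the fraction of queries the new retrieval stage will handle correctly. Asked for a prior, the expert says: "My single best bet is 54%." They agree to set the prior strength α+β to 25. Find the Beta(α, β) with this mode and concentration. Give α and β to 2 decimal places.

α = 13.42, β = 11.58

For α,β > 1 the Beta mode is (α−1)/(α+β−2). With α+β = 25, the mode is (α−1)/23.
Set (α−1)/23 = 0.54 → α = 1 + 0.54·23 = 13.42.
β = 25 − α = 11.58.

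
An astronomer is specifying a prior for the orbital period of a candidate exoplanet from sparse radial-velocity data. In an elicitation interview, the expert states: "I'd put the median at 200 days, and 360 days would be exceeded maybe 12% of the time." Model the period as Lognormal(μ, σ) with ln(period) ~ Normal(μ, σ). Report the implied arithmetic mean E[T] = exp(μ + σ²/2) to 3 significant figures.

If T ~ Lognormal(μ,σ) then ln T ~ Normal(μ,σ), so the p-quantile of ln T is μ + z_p·σ.
ln(200) = 5.298 and ln(360) = 5.886; z_{0.5} = 0, z_{0.88} = 1.175.
σ = (5.886 − 5.298)/(1.175 − (0)) = 0.500.
μ = 5.298 − (0)·0.500 = 5.298.
E[T] = exp(μ + σ²/2) = exp(5.298 + 0.1251) = 227 days.

E[T] ≈ 227 days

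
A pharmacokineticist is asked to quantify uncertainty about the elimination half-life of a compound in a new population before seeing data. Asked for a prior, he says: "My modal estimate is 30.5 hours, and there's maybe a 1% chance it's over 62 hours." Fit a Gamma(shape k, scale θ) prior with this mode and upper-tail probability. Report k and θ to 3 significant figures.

Gamma(k,θ) with k>1 has mode (k−1)θ, so θ = 30.5/(k−1).
Need P(X < 62) = 0.99 with θ tied to k this way. Start at k = 2, θ = 30.5: P(X<62) ≈ 0.603.
Too low — raise k to concentrate. Iterating converges to k ≈ 10.7.
Then θ = 30.5/(10.7−1) ≈ 3.13.

k ≈ 10.7, θ ≈ 3.13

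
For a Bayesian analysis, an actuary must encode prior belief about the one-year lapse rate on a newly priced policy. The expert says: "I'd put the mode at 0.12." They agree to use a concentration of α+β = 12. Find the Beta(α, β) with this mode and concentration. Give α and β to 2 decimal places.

α = 2.20, β = 9.80

For α,β > 1 the Beta mode is (α−1)/(α+β−2). With α+β = 12, the mode is (α−1)/10.
Set (α−1)/10 = 0.12 → α = 1 + 0.12·10 = 2.20.
β = 12 − α = 9.80.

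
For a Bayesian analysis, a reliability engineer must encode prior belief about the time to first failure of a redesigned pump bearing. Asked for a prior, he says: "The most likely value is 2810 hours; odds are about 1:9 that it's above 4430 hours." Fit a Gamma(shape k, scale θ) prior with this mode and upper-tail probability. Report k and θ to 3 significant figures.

Gamma(k,θ) with k>1 has mode (k−1)θ, so θ = 2810/(k−1).
Need P(X < 4430) = 0.9 with θ tied to k this way. Start at k = 2, θ = 2810: P(X<4430) ≈ 0.467.
Too low — raise k to concentrate. Iterating converges to k ≈ 10.
Then θ = 2810/(10−1) ≈ 311.

k ≈ 10, θ ≈ 311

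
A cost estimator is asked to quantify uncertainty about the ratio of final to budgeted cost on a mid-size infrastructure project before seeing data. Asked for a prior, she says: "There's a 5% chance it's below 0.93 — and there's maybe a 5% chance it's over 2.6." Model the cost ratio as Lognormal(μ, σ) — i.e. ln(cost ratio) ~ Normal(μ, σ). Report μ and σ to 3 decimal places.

If T ~ Lognormal(μ,σ) then ln T ~ Normal(μ,σ), so the p-quantile of ln T is μ + z_p·σ.
ln(0.93) = -0.07257 and ln(2.6) = 0.9555; z_{0.05} = -1.645, z_{0.95} = 1.645.
σ = (0.9555 − -0.07257)/(1.645 − (-1.645)) = 0.313.
μ = -0.07257 − (-1.645)·0.313 = 0.441.

μ ≈ 0.441, σ ≈ 0.313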